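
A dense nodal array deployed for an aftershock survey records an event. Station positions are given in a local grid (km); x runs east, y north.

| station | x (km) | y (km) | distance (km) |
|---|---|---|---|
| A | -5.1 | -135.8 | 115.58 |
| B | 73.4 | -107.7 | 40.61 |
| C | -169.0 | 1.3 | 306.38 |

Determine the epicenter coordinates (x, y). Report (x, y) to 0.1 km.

Circle about each station: (x + 5.1)² + (y + 135.8)² = 115.58²; (x − 73.4)² + (y + 107.7)² = 40.61²; (x + 169.0)² + (y − 1.3)² = 306.38².
Subtracting pairs of circle equations eliminates x²+y² and gives linear equations (the radical axes):
157.0 x + 56.2 y = 10228.76
-327.8 x + 274.2 y = -70414.93
Solving the 2×2 system: x ≈ 110.0, y ≈ -125.3 km.
Check against A (with the unrounded x, y): √((x + 5.1)²+(y + 135.8)²) = 115.58 ≈ 115.58 km. ✓

x ≈ 110.0 km, y ≈ -125.3 km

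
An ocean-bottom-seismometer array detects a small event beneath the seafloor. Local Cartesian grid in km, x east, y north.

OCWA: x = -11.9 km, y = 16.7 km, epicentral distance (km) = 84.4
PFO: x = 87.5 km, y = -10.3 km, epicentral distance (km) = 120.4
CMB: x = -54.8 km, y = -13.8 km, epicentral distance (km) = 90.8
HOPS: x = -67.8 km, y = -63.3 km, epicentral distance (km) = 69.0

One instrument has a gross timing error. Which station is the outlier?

OCWA

Solve using three stations at a time. Using PFO, CMB, HOPS (subtract circle equations pairwise → linear system) gives (x, y) ≈ (-3.7, -88.9).
Distances from that point to each station vs reported:
  OCWA: calculated 105.9 vs reported 84.4 → residual 21.5 km
  PFO: calculated 120.4 vs reported 120.4 → residual 0.0 km
  CMB: calculated 90.8 vs reported 90.8 → residual 0.0 km
  HOPS: calculated 69.0 vs reported 69.0 → residual 0.0 km
PFO, CMB, HOPS are mutually consistent (residuals ≈ 0); OCWA is off by 21.5 km.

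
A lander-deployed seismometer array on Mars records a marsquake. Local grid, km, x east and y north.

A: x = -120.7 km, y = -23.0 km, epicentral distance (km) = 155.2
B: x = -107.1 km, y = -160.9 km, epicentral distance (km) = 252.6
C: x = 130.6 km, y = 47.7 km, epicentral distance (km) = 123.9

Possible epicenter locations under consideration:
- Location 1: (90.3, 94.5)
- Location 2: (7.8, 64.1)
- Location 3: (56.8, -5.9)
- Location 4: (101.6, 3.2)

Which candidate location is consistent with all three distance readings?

Location 2

For each candidate, compare |candidate − station| to the reported distance:
Location 1: residuals A 86.3, B 70.2, C 62.1 → max 86.3 km
Location 2: residuals A 0.0, B 0.0, C 0.0 → max 0.0 km
Location 3: residuals A 23.1, B 27.0, C 32.7 → max 32.7 km
Location 4: residuals A 68.6, B 12.9, C 70.8 → max 70.8 km
Only Location 2 has all residuals ≈ 0.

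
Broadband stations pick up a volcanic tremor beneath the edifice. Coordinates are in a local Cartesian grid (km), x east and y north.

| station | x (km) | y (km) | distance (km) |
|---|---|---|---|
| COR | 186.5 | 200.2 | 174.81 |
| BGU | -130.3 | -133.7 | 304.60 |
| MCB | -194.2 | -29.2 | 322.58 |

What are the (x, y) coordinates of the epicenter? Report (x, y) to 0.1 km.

Circle about each station: (x − 186.5)² + (y − 200.2)² = 174.81²; (x + 130.3)² + (y + 133.7)² = 304.60²; (x + 194.2)² + (y + 29.2)² = 322.58².
Subtracting the COR equation from the BGU and MCB equations removes the quadratic terms:
-633.6 x − 667.8 y = -102231.13
-761.4 x − 458.8 y = -109795.33
Solving the 2×2 system: x ≈ 121.3, y ≈ 38.0 km.

121.3 km east, 38.0 km north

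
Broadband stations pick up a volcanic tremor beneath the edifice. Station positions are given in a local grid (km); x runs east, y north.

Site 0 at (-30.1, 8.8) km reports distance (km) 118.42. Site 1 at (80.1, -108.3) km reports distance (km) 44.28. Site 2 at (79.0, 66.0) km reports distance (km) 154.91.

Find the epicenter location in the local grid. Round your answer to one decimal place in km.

Circle about each station: (x + 30.1)² + (y − 8.8)² = 118.42²; (x − 80.1)² + (y + 108.3)² = 44.28²; (x − 79.0)² + (y − 66.0)² = 154.91².
Subtracting the Site 0 equation from the Site 1 and Site 2 equations removes the quadratic terms:
220.4 x − 234.2 y = 29224.03
218.2 x + 114.4 y = -360.26
Solving the 2×2 system: x ≈ 42.7, y ≈ -84.6 km.
Check against Site 0 (with the unrounded x, y): √((x + 30.1)²+(y − 8.8)²) = 118.42 ≈ 118.42 km. ✓

42.7 km east, -84.6 km north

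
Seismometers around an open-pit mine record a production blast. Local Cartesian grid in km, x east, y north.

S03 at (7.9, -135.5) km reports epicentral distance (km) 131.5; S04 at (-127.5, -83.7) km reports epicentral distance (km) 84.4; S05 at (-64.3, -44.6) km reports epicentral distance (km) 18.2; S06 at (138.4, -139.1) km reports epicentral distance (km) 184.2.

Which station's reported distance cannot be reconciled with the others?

Solve using three stations at a time. Using S03, S04, S05 (subtract circle equations pairwise → linear system) gives (x, y) ≈ (-65.5, -26.4).
Distances from that point to each station vs reported:
  S03: calculated 131.5 vs reported 131.5 → residual 0.0 km
  S04: calculated 84.4 vs reported 84.4 → residual 0.0 km
  S05: calculated 18.2 vs reported 18.2 → residual 0.0 km
  S06: calculated 233.0 vs reported 184.2 → residual 48.8 km
S03, S04, S05 are mutually consistent (residuals ≈ 0); S06 is off by 48.8 km.

S06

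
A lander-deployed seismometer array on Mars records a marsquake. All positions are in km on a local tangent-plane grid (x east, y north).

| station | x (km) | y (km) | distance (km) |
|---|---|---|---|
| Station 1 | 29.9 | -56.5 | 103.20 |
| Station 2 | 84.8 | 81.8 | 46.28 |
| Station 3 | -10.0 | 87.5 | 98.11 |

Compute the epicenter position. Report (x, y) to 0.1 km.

Circle about each station: (x − 29.9)² + (y + 56.5)² = 103.20²; (x − 84.8)² + (y − 81.8)² = 46.28²; (x + 10.0)² + (y − 87.5)² = 98.11².
Subtracting pairs of circle equations eliminates x²+y² and gives linear equations (the radical axes):
109.8 x + 276.6 y = 18304.42
-79.8 x + 288.0 y = 4694.66
Solving the 2×2 system: x ≈ 74.0, y ≈ 36.8 km.

(74.0, 36.8)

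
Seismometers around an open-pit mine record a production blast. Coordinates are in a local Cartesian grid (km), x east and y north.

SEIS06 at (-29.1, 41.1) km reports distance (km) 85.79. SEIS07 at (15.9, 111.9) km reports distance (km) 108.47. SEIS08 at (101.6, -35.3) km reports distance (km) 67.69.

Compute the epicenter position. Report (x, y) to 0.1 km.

x ≈ 50.5 km, y ≈ 9.1 km

Circle about each station: (x + 29.1)² + (y − 41.1)² = 85.79²; (x − 15.9)² + (y − 111.9)² = 108.47²; (x − 101.6)² + (y + 35.3)² = 67.69².
Subtracting the SEIS06 equation from the SEIS07 and SEIS08 equations removes the quadratic terms:
90.0 x + 141.6 y = 5832.58
261.4 x − 152.8 y = 11810.62
Solving the 2×2 system: x ≈ 50.5, y ≈ 9.1 km.
Check against SEIS06 (with the unrounded x, y): √((x + 29.1)²+(y − 41.1)²) = 85.79 ≈ 85.79 km. ✓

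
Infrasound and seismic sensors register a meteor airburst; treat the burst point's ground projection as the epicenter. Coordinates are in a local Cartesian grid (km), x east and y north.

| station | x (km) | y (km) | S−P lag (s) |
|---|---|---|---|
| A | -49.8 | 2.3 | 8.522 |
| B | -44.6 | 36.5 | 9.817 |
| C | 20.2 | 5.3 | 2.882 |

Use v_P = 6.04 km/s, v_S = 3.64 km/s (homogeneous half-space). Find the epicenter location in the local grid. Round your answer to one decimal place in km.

Distance from S−P lag: d = Δt · v_P v_S / (v_P − v_S) = Δt · (6.04·3.64)/(6.04−3.64) ≈ 9.1607·Δt.
So d_A = 78.07, d_B = 89.93, d_C = 26.40 km.
Circle about each station: (x + 49.8)² + (y − 2.3)² = 78.07²; (x + 44.6)² + (y − 36.5)² = 89.93²; (x − 20.2)² + (y − 5.3)² = 26.40².
Subtracting the A equation from the B and C equations removes the quadratic terms:
10.4 x + 68.4 y = -1156.40
140.0 x + 6.0 y = 3348.76
Solving the 2×2 system: x ≈ 24.8, y ≈ -20.7 km.

24.8 km east, -20.7 km north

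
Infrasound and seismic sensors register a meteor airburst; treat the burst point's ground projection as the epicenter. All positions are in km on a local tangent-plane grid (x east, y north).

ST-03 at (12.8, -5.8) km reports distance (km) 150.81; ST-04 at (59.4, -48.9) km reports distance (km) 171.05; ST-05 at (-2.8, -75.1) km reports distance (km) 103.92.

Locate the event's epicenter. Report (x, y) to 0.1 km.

Circle about each station: (x − 12.8)² + (y + 5.8)² = 150.81²; (x − 59.4)² + (y + 48.9)² = 171.05²; (x + 2.8)² + (y + 75.1)² = 103.92².
Subtracting the ST-03 equation from the ST-04 and ST-05 equations removes the quadratic terms:
93.2 x − 86.2 y = -792.36
-31.2 x − 138.6 y = 17394.66
Solving the 2×2 system: x ≈ -103.1, y ≈ -102.3 km.

-103.1 km east, -102.3 km north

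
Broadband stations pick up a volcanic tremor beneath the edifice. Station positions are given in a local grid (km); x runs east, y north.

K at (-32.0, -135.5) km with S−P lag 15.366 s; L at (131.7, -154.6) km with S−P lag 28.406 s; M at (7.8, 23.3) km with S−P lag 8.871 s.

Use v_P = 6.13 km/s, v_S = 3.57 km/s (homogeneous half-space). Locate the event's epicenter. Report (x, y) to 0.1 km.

Distance from S−P lag: d = Δt · v_P v_S / (v_P − v_S) = Δt · (6.13·3.57)/(6.13−3.57) ≈ 8.5485·Δt.
So d_K = 131.36, d_L = 242.83, d_M = 75.83 km.
Circle about each station: (x + 32.0)² + (y + 135.5)² = 131.36²; (x − 131.7)² + (y + 154.6)² = 242.83²; (x − 7.8)² + (y − 23.3)² = 75.83².
Subtracting the K equation from the L and M equations removes the quadratic terms:
327.4 x − 38.2 y = -19849.16
79.6 x + 317.6 y = -7275.26
Solving the 2×2 system: x ≈ -61.5, y ≈ -7.5 km.
Check against K (with the unrounded x, y): √((x + 32.0)²+(y + 135.5)²) = 131.36 ≈ 131.36 km. ✓

-61.5 km east, -7.5 km north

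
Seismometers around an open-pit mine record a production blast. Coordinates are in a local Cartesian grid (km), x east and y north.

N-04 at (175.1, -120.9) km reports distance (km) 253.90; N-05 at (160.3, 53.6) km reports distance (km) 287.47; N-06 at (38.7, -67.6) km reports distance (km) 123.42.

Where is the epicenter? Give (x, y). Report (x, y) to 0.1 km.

x ≈ -78.4 km, y ≈ -106.6 km

Circle about each station: (x − 175.1)² + (y + 120.9)² = 253.90²; (x − 160.3)² + (y − 53.6)² = 287.47²; (x − 38.7)² + (y + 67.6)² = 123.42².
Subtracting pairs of circle equations eliminates x²+y² and gives linear equations (the radical axes):
-29.6 x + 349.0 y = -34881.56
-272.8 x + 106.6 y = 10023.34
Solving the 2×2 system: x ≈ -78.4, y ≈ -106.6 km.
Check against N-04 (with the unrounded x, y): √((x − 175.1)²+(y + 120.9)²) = 253.90 ≈ 253.90 km. ✓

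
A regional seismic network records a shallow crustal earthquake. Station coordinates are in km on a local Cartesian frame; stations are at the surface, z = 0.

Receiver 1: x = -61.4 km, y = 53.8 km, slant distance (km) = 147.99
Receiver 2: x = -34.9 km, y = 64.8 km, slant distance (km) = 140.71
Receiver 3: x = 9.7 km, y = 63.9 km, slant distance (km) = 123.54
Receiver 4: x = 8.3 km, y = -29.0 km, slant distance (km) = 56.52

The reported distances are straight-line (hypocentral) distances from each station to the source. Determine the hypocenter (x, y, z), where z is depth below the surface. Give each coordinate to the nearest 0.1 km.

Each station gives a sphere (x−x_i)² + (y−y_i)² + z² = d_i² (stations at z=0).
Subtracting the Receiver 1 sphere from Receiver 2 and Receiver 3: z² cancels, leaving linear equations in x and y:
53.0 x + 22.0 y = 854.39
142.2 x + 20.2 y = 4151.81
Solving: x ≈ 36.000, y ≈ -47.892 km (keep extra digits for the depth step; rounded: 36.0, -47.9).
Then from the Receiver 1 sphere: z² = 147.99² − (x + 61.4)² − (y − 53.8)² with x = 36.000, y = -47.892, so z ≈ 45.530 ≈ 45.5 km.
Check against Receiver 4 (with the unrounded solution): distance 56.54 ≈ 56.52 km. ✓

x ≈ 36.0 km, y ≈ -47.9 km, depth ≈ 45.5 km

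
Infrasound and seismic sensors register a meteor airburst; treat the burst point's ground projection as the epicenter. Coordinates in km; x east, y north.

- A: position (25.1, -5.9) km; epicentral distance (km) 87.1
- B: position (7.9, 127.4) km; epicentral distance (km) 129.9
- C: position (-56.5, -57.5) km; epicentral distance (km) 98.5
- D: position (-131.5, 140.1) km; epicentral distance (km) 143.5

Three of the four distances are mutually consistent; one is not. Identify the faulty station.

Solve using three stations at a time. Using A, B, D (subtract circle equations pairwise → linear system) gives (x, y) ≈ (-59.2, 16.1).
Distances from that point to each station vs reported:
  A: calculated 87.1 vs reported 87.1 → residual 0.0 km
  B: calculated 129.9 vs reported 129.9 → residual 0.0 km
  C: calculated 73.7 vs reported 98.5 → residual 24.8 km
  D: calculated 143.5 vs reported 143.5 → residual 0.0 km
A, B, D are mutually consistent (residuals ≈ 0); C is off by 24.8 km.

C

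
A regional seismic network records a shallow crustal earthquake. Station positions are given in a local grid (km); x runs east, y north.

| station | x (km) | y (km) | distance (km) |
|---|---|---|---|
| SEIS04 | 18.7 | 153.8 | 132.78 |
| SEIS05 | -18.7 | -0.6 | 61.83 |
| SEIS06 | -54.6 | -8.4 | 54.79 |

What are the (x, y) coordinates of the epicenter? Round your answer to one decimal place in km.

Circle about each station: (x − 18.7)² + (y − 153.8)² = 132.78²; (x + 18.7)² + (y + 0.6)² = 61.83²; (x + 54.6)² + (y + 8.4)² = 54.79².
Subtracting the SEIS04 equation from the SEIS05 and SEIS06 equations removes the quadratic terms:
-74.8 x − 308.8 y = -9846.50
-146.6 x − 324.4 y = -6323.83
Solving the 2×2 system: x ≈ -59.1, y ≈ 46.2 km.

(-59.1, 46.2)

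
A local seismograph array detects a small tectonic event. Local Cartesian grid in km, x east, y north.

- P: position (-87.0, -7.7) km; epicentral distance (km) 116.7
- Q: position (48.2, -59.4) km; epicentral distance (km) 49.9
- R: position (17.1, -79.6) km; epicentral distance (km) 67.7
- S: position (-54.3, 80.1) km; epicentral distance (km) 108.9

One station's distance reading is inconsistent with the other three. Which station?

S

Solve using three stations at a time. Using P, Q, R (subtract circle equations pairwise → linear system) gives (x, y) ≈ (29.6, -13.0).
Distances from that point to each station vs reported:
  P: calculated 116.7 vs reported 116.7 → residual 0.0 km
  Q: calculated 50.0 vs reported 49.9 → residual 0.1 km
  R: calculated 67.8 vs reported 67.7 → residual 0.1 km
  S: calculated 125.3 vs reported 108.9 → residual 16.4 km
P, Q, R are mutually consistent (residuals ≈ 0); S is off by 16.4 km.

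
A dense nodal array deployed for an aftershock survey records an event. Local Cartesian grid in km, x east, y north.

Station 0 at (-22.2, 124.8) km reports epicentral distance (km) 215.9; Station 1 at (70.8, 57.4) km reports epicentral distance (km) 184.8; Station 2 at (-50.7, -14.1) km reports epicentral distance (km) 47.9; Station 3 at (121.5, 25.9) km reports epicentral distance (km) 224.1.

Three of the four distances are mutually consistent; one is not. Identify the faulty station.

Station 0

Solve using three stations at a time. Using Station 1, Station 2, Station 3 (subtract circle equations pairwise → linear system) gives (x, y) ≈ (-98.5, -16.6).
Distances from that point to each station vs reported:
  Station 0: calculated 160.7 vs reported 215.9 → residual 55.2 km
  Station 1: calculated 184.8 vs reported 184.8 → residual 0.0 km
  Station 2: calculated 47.9 vs reported 47.9 → residual 0.0 km
  Station 3: calculated 224.1 vs reported 224.1 → residual 0.0 km
Station 1, Station 2, Station 3 are mutually consistent (residuals ≈ 0); Station 0 is off by 55.2 km.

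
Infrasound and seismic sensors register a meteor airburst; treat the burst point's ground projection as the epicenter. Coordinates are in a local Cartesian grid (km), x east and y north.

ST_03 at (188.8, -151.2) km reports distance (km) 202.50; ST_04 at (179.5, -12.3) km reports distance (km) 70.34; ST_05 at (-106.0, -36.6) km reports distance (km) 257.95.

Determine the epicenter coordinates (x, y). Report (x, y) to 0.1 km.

x ≈ 138.7 km, y ≈ 45.0 km

Circle about each station: (x − 188.8)² + (y + 151.2)² = 202.50²; (x − 179.5)² + (y + 12.3)² = 70.34²; (x + 106.0)² + (y + 36.6)² = 257.95².
Subtracting the ST_03 equation from the ST_04 and ST_05 equations removes the quadratic terms:
-18.6 x + 277.8 y = 9923.19
-589.6 x + 229.2 y = -71463.27
Solving the 2×2 system: x ≈ 138.7, y ≈ 45.0 km.
Check against ST_03 (with the unrounded x, y): √((x − 188.8)²+(y + 151.2)²) = 202.50 ≈ 202.50 km. ✓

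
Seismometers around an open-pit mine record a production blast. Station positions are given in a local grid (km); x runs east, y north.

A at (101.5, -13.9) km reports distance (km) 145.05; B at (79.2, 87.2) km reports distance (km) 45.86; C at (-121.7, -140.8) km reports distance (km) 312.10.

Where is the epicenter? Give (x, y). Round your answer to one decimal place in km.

Circle about each station: (x − 101.5)² + (y + 13.9)² = 145.05²; (x − 79.2)² + (y − 87.2)² = 45.86²; (x + 121.7)² + (y + 140.8)² = 312.10².
Subtracting the A equation from the B and C equations removes the quadratic terms:
-44.6 x + 202.2 y = 22317.38
-446.4 x − 253.8 y = -52226.84
Solving the 2×2 system: x ≈ 48.2, y ≈ 121.0 km.

(48.2, 121.0)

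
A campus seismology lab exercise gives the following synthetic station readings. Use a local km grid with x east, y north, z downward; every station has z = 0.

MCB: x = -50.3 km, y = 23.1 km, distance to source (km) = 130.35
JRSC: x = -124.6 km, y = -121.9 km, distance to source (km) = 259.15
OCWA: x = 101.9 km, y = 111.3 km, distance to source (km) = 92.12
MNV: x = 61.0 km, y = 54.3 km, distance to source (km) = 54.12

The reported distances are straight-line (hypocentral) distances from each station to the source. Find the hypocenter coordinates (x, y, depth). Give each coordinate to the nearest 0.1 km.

Each station gives a sphere (x−x_i)² + (y−y_i)² + z² = d_i² (stations at z=0).
Subtracting the MCB sphere from JRSC and OCWA: z² cancels, leaving linear equations in x and y:
-148.6 x − 290.0 y = -22846.53
304.4 x + 176.4 y = 28212.63
Solving: x ≈ 66.892, y ≈ 44.505 km (keep extra digits for the depth step; rounded: 66.9, 44.5).
Then from the MCB sphere: z² = 130.35² − (x + 50.3)² − (y − 23.1)² with x = 66.892, y = 44.505, so z ≈ 52.905 ≈ 52.9 km.
Check against MNV (with the unrounded solution): distance 54.13 ≈ 54.12 km. ✓

(66.9, 44.5, 52.9)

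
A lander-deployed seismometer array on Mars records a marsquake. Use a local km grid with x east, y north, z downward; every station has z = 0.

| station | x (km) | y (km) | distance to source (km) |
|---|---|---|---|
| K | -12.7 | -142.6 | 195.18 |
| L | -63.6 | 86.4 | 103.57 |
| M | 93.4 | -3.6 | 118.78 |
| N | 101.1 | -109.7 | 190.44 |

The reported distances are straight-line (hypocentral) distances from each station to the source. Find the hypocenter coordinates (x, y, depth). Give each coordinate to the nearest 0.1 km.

Each station gives a sphere (x−x_i)² + (y−y_i)² + z² = d_i² (stations at z=0).
Subtracting the K sphere from L and M: z² cancels, leaving linear equations in x and y:
-101.8 x + 458.0 y = 18382.36
212.2 x + 278.0 y = 12227.01
Solving: x ≈ 3.902, y ≈ 41.003 km (keep extra digits for the depth step; rounded: 3.9, 41.0).
Then from the K sphere: z² = 195.18² − (x + 12.7)² − (y + 142.6)² with x = 3.902, y = 41.003, so z ≈ 64.106 ≈ 64.1 km.
Check against N (with the unrounded solution): distance 190.44 ≈ 190.44 km. ✓

(3.9, 41.0, 64.1)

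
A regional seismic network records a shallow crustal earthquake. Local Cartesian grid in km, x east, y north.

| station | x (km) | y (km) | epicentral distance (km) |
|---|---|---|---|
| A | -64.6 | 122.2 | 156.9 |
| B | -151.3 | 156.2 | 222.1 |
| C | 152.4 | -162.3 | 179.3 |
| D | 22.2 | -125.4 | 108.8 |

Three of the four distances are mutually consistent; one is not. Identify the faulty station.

Solve using three stations at a time. Using A, B, D (subtract circle equations pairwise → linear system) gives (x, y) ≈ (-32.3, -31.3).
Distances from that point to each station vs reported:
  A: calculated 156.9 vs reported 156.9 → residual 0.0 km
  B: calculated 222.1 vs reported 222.1 → residual 0.0 km
  C: calculated 226.4 vs reported 179.3 → residual 47.1 km
  D: calculated 108.7 vs reported 108.8 → residual 0.1 km
A, B, D are mutually consistent (residuals ≈ 0); C is off by 47.1 km.

C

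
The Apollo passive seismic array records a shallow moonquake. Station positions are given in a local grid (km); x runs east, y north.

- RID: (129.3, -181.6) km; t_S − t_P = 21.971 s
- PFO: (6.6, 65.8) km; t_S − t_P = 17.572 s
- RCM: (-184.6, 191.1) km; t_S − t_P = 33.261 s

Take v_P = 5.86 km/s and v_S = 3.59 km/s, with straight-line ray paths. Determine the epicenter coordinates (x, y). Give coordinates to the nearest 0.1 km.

Distance from S−P lag: d = Δt · v_P v_S / (v_P − v_S) = Δt · (5.86·3.59)/(5.86−3.59) ≈ 9.2676·Δt.
So d_RID = 203.62, d_PFO = 162.85, d_RCM = 308.25 km.
Circle about each station: (x − 129.3)² + (y + 181.6)² = 203.62²; (x − 6.6)² + (y − 65.8)² = 162.85²; (x + 184.6)² + (y − 191.1)² = 308.25².
Subtracting pairs of circle equations eliminates x²+y² and gives linear equations (the radical axes):
-245.4 x + 494.8 y = -30382.87
-627.8 x + 745.4 y = -32657.64
Solving the 2×2 system: x ≈ -50.8, y ≈ -86.6 km.

x ≈ -50.8 km, y ≈ -86.6 km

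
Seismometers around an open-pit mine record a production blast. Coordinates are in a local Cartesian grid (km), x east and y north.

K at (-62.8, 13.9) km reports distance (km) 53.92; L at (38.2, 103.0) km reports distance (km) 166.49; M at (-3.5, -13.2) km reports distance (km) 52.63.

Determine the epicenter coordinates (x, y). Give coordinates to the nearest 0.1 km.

(-49.7, -38.4)

Circle about each station: (x + 62.8)² + (y − 13.9)² = 53.92²; (x − 38.2)² + (y − 103.0)² = 166.49²; (x + 3.5)² + (y + 13.2)² = 52.63².
Subtracting the K equation from the L and M equations removes the quadratic terms:
202.0 x + 178.2 y = -16880.36
118.6 x − 54.2 y = -3813.11
Solving the 2×2 system: x ≈ -49.7, y ≈ -38.4 km.
Check against K (with the unrounded x, y): √((x + 62.8)²+(y − 13.9)²) = 53.91 ≈ 53.92 km. ✓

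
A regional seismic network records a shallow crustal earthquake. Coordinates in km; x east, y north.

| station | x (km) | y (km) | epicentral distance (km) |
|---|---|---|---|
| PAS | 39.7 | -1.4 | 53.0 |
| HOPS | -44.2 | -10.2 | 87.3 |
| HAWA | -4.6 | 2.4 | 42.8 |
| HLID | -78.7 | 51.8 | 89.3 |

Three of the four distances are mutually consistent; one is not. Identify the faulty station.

Solve using three stations at a time. Using PAS, HAWA, HLID (subtract circle equations pairwise → linear system) gives (x, y) ≈ (10.1, 42.6).
Distances from that point to each station vs reported:
  PAS: calculated 53.0 vs reported 53.0 → residual 0.0 km
  HOPS: calculated 75.8 vs reported 87.3 → residual 11.5 km
  HAWA: calculated 42.8 vs reported 42.8 → residual 0.0 km
  HLID: calculated 89.3 vs reported 89.3 → residual 0.0 km
PAS, HAWA, HLID are mutually consistent (residuals ≈ 0); HOPS is off by 11.5 km.

HOPS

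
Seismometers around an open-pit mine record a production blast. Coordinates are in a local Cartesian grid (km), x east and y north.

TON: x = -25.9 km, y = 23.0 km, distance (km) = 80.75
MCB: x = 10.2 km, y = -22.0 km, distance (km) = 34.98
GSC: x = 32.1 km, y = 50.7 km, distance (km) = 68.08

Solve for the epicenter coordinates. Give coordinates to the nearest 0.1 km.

44.7 km east, -16.2 km north

Circle about each station: (x + 25.9)² + (y − 23.0)² = 80.75²; (x − 10.2)² + (y + 22.0)² = 34.98²; (x − 32.1)² + (y − 50.7)² = 68.08².
Subtracting the TON equation from the MCB and GSC equations removes the quadratic terms:
72.2 x − 90.0 y = 4685.19
116.0 x + 55.4 y = 4286.77
Solving the 2×2 system: x ≈ 44.7, y ≈ -16.2 km.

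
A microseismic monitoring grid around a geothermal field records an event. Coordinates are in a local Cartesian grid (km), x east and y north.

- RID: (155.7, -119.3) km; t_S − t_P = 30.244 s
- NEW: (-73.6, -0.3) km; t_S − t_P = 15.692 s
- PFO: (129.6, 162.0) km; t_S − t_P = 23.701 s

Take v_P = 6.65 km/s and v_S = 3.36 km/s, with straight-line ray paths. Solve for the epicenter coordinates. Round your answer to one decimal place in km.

Distance from S−P lag: d = Δt · v_P v_S / (v_P − v_S) = Δt · (6.65·3.36)/(6.65−3.36) ≈ 6.7915·Δt.
So d_RID = 205.40, d_NEW = 106.57, d_PFO = 160.97 km.
Circle about each station: (x − 155.7)² + (y + 119.3)² = 205.40²; (x + 73.6)² + (y + 0.3)² = 106.57²; (x − 129.6)² + (y − 162.0)² = 160.97².
Subtracting the RID equation from the NEW and PFO equations removes the quadratic terms:
-458.6 x + 238.0 y = -2225.93
-52.2 x + 562.6 y = 20843.00
Solving the 2×2 system: x ≈ 25.3, y ≈ 39.4 km.
Check against RID (with the unrounded x, y): √((x − 155.7)²+(y + 119.3)²) = 205.40 ≈ 205.40 km. ✓

(25.3, 39.4)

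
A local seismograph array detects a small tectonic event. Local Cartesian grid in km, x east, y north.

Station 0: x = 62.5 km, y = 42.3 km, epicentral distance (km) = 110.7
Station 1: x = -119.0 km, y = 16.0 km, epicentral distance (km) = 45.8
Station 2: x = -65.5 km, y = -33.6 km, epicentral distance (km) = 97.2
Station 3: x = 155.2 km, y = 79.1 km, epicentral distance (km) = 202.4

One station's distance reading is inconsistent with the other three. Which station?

Solve using three stations at a time. Using Station 0, Station 2, Station 3 (subtract circle equations pairwise → linear system) gives (x, y) ≈ (-46.3, 61.4).
Distances from that point to each station vs reported:
  Station 0: calculated 110.4 vs reported 110.7 → residual 0.3 km
  Station 1: calculated 85.7 vs reported 45.8 → residual 39.9 km
  Station 2: calculated 96.9 vs reported 97.2 → residual 0.3 km
  Station 3: calculated 202.3 vs reported 202.4 → residual 0.1 km
Station 0, Station 2, Station 3 are mutually consistent (residuals ≈ 0); Station 1 is off by 39.9 km.

Station 1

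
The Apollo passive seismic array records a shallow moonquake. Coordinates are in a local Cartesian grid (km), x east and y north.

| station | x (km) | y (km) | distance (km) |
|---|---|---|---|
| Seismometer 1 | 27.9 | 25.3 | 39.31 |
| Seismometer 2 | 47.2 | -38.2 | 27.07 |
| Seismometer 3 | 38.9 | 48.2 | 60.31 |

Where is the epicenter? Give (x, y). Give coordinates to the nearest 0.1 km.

Circle about each station: (x − 27.9)² + (y − 25.3)² = 39.31²; (x − 47.2)² + (y + 38.2)² = 27.07²; (x − 38.9)² + (y − 48.2)² = 60.31².
Subtracting the Seismometer 1 equation from the Seismometer 2 and Seismometer 3 equations removes the quadratic terms:
38.6 x − 127.0 y = 3081.07
22.0 x + 45.8 y = 325.93
Solving the 2×2 system: x ≈ 40.0, y ≈ -12.1 km.

(40.0, -12.1)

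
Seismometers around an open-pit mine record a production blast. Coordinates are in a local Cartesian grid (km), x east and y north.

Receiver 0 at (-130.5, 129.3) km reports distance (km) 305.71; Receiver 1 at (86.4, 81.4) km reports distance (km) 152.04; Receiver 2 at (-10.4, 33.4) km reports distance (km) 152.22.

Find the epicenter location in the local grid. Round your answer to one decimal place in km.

Circle about each station: (x + 130.5)² + (y − 129.3)² = 305.71²; (x − 86.4)² + (y − 81.4)² = 152.04²; (x + 10.4)² + (y − 33.4)² = 152.22².
Subtracting the Receiver 0 equation from the Receiver 1 and Receiver 2 equations removes the quadratic terms:
433.8 x − 95.8 y = 50684.62
240.2 x − 191.8 y = 37762.66
Solving the 2×2 system: x ≈ 101.4, y ≈ -69.9 km.

101.4 km east, -69.9 km north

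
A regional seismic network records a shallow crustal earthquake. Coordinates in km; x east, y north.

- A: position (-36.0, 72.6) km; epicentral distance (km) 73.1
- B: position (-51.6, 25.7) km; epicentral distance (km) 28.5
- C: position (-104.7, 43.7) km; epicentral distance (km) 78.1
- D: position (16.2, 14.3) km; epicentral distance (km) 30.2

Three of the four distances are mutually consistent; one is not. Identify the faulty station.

D

Solve using three stations at a time. Using A, B, C (subtract circle equations pairwise → linear system) gives (x, y) ≈ (-40.2, -0.3).
Distances from that point to each station vs reported:
  A: calculated 73.1 vs reported 73.1 → residual 0.0 km
  B: calculated 28.4 vs reported 28.5 → residual 0.1 km
  C: calculated 78.1 vs reported 78.1 → residual 0.0 km
  D: calculated 58.3 vs reported 30.2 → residual 28.1 km
A, B, C are mutually consistent (residuals ≈ 0); D is off by 28.1 km.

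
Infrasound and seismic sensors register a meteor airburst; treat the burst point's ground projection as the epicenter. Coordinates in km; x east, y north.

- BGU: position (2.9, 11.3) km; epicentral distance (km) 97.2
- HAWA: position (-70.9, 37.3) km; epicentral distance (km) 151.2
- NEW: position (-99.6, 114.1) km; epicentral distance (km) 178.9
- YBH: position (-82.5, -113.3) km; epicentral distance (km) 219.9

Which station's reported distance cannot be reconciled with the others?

YBH

Solve using three stations at a time. Using BGU, HAWA, NEW (subtract circle equations pairwise → linear system) gives (x, y) ≈ (75.1, 76.1).
Distances from that point to each station vs reported:
  BGU: calculated 97.0 vs reported 97.2 → residual 0.2 km
  HAWA: calculated 151.1 vs reported 151.2 → residual 0.1 km
  NEW: calculated 178.8 vs reported 178.9 → residual 0.1 km
  YBH: calculated 246.4 vs reported 219.9 → residual 26.5 km
BGU, HAWA, NEW are mutually consistent (residuals ≈ 0); YBH is off by 26.5 km.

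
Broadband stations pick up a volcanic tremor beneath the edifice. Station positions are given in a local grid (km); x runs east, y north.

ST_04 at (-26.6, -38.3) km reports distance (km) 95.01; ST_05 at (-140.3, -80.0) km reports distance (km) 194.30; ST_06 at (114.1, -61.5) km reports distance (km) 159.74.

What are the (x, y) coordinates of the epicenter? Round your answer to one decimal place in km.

Circle about each station: (x + 26.6)² + (y + 38.3)² = 95.01²; (x + 140.3)² + (y + 80.0)² = 194.30²; (x − 114.1)² + (y + 61.5)² = 159.74².
Subtracting pairs of circle equations eliminates x²+y² and gives linear equations (the radical axes):
-227.4 x − 83.4 y = -4815.95
281.4 x − 46.4 y = -1863.36
Solving the 2×2 system: x ≈ 2.0, y ≈ 52.3 km.

2.0 km east, 52.3 km north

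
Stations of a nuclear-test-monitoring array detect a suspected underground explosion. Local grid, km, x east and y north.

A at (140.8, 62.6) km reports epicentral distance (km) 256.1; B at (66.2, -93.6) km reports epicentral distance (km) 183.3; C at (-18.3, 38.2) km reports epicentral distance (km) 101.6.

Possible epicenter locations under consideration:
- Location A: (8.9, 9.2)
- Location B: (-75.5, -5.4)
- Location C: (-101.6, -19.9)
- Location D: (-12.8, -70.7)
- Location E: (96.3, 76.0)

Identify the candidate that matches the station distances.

For each candidate, compare |candidate − station| to the reported distance:
Location A: residuals A 113.8, B 65.6, C 61.8 → max 113.8 km
Location B: residuals A 29.4, B 16.4, C 29.7 → max 29.7 km
Location C: residuals A 0.0, B 0.0, C 0.0 → max 0.0 km
Location D: residuals A 52.7, B 101.0, C 7.4 → max 101.0 km
Location E: residuals A 209.6, B 11.0, C 19.1 → max 209.6 km
Only Location C has all residuals ≈ 0.

Location C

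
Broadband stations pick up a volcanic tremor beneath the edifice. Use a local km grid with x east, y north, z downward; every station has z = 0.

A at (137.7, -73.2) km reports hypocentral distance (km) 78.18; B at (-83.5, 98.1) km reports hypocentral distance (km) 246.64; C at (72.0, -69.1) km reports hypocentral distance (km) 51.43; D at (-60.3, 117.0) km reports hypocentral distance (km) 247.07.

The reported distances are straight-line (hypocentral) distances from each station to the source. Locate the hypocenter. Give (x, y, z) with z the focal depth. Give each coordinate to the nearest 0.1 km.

(77.8, -81.8, 49.5)

Each station gives a sphere (x−x_i)² + (y−y_i)² + z² = d_i² (stations at z=0).
Subtracting the A sphere from B and C: z² cancels, leaving linear equations in x and y:
-442.4 x + 342.6 y = -62442.85
-131.4 x + 8.2 y = -10893.65
Solving: x ≈ 77.800, y ≈ -81.799 km (keep extra digits for the depth step; rounded: 77.8, -81.8).
Then from the A sphere: z² = 78.18² − (x − 137.7)² − (y + 73.2)² with x = 77.800, y = -81.799, so z ≈ 49.499 ≈ 49.5 km.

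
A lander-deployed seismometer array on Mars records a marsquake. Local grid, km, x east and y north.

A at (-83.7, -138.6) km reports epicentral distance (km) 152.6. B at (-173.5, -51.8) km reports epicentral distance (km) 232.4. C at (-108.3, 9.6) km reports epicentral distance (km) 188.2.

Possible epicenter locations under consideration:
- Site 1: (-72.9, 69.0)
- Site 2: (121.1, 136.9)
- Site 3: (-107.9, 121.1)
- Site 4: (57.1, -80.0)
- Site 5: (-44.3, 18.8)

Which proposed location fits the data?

For each candidate, compare |candidate − station| to the reported distance:
Site 1: residuals A 55.3, B 75.2, C 119.1 → max 119.1 km
Site 2: residuals A 190.7, B 117.5, C 74.2 → max 190.7 km
Site 3: residuals A 108.2, B 47.5, C 76.7 → max 108.2 km
Site 4: residuals A 0.1, B 0.1, C 0.1 → max 0.1 km
Site 5: residuals A 9.7, B 85.2, C 123.5 → max 123.5 km
Only Site 4 has all residuals ≈ 0.

Site 4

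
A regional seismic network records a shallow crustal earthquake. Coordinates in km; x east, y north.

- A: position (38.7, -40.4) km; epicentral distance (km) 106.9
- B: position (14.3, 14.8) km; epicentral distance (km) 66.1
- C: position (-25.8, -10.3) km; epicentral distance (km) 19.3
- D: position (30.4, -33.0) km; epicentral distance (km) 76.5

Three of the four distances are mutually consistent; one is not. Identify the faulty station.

A

Solve using three stations at a time. Using B, C, D (subtract circle equations pairwise → linear system) gives (x, y) ≈ (-44.2, -16.0).
Distances from that point to each station vs reported:
  A: calculated 86.4 vs reported 106.9 → residual 20.5 km
  B: calculated 66.1 vs reported 66.1 → residual 0.0 km
  C: calculated 19.2 vs reported 19.3 → residual 0.1 km
  D: calculated 76.5 vs reported 76.5 → residual 0.0 km
B, C, D are mutually consistent (residuals ≈ 0); A is off by 20.5 km.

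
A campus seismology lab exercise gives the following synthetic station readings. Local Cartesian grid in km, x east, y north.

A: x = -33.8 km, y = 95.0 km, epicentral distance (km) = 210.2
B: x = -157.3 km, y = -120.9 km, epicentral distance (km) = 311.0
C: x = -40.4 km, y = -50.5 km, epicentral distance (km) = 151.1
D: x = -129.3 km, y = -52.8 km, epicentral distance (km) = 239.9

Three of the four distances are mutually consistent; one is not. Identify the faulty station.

Solve using three stations at a time. Using A, C, D (subtract circle equations pairwise → linear system) gives (x, y) ≈ (110.6, -57.8).
Distances from that point to each station vs reported:
  A: calculated 210.2 vs reported 210.2 → residual 0.0 km
  B: calculated 275.2 vs reported 311.0 → residual 35.8 km
  C: calculated 151.2 vs reported 151.1 → residual 0.1 km
  D: calculated 239.9 vs reported 239.9 → residual 0.0 km
A, C, D are mutually consistent (residuals ≈ 0); B is off by 35.8 km.

B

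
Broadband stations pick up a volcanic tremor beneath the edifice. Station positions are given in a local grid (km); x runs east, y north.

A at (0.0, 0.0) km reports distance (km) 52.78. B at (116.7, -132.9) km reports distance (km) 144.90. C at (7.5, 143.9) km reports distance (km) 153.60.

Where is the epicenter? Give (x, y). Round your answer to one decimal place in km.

x ≈ 52.7 km, y ≈ -2.9 km

Circle about each station: x² + y² = 52.78²; (x − 116.7)² + (y + 132.9)² = 144.90²; (x − 7.5)² + (y − 143.9)² = 153.60².
Subtracting pairs of circle equations eliminates x²+y² and gives linear equations (the radical axes):
233.4 x − 265.8 y = 13071.02
15.0 x + 287.8 y = -43.77
Solving the 2×2 system: x ≈ 52.7, y ≈ -2.9 km.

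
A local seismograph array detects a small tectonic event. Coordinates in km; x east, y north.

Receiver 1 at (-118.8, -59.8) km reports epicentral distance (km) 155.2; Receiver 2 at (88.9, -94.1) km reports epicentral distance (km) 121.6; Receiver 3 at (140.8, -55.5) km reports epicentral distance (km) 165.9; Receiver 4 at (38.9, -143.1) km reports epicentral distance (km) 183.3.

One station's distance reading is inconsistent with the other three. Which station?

Receiver 2

Solve using three stations at a time. Using Receiver 1, Receiver 3, Receiver 4 (subtract circle equations pairwise → linear system) gives (x, y) ≈ (2.8, 36.6).
Distances from that point to each station vs reported:
  Receiver 1: calculated 155.2 vs reported 155.2 → residual 0.0 km
  Receiver 2: calculated 156.5 vs reported 121.6 → residual 34.9 km
  Receiver 3: calculated 165.9 vs reported 165.9 → residual 0.0 km
  Receiver 4: calculated 183.3 vs reported 183.3 → residual 0.0 km
Receiver 1, Receiver 3, Receiver 4 are mutually consistent (residuals ≈ 0); Receiver 2 is off by 34.9 km.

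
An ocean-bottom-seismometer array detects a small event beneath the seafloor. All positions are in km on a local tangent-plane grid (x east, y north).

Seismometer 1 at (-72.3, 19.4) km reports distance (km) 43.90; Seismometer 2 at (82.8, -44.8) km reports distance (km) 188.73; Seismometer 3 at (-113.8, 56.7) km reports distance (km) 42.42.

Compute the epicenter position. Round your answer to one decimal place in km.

-71.9 km east, 63.3 km north

Circle about each station: (x + 72.3)² + (y − 19.4)² = 43.90²; (x − 82.8)² + (y + 44.8)² = 188.73²; (x + 113.8)² + (y − 56.7)² = 42.42².
Subtracting the Seismometer 1 equation from the Seismometer 2 and Seismometer 3 equations removes the quadratic terms:
310.2 x − 128.4 y = -30432.57
-83.0 x + 74.6 y = 10689.43
Solving the 2×2 system: x ≈ -71.9, y ≈ 63.3 km.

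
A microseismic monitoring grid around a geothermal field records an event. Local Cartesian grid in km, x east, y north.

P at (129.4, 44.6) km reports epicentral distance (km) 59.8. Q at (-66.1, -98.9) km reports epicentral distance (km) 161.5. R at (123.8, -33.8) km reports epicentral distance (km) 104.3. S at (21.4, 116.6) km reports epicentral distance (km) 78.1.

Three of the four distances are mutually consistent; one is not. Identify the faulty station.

Q

Solve using three stations at a time. Using P, R, S (subtract circle equations pairwise → linear system) gives (x, y) ≈ (70.7, 56.0).
Distances from that point to each station vs reported:
  P: calculated 59.8 vs reported 59.8 → residual 0.0 km
  Q: calculated 206.6 vs reported 161.5 → residual 45.1 km
  R: calculated 104.3 vs reported 104.3 → residual 0.0 km
  S: calculated 78.1 vs reported 78.1 → residual 0.0 km
P, R, S are mutually consistent (residuals ≈ 0); Q is off by 45.1 km.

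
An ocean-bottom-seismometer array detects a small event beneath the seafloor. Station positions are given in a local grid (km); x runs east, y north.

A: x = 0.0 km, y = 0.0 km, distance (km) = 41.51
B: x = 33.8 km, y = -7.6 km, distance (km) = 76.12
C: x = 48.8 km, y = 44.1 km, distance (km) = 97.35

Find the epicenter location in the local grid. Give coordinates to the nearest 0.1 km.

(-41.0, 6.5)

Circle about each station: x² + y² = 41.51²; (x − 33.8)² + (y + 7.6)² = 76.12²; (x − 48.8)² + (y − 44.1)² = 97.35².
Subtracting the A equation from the B and C equations removes the quadratic terms:
67.6 x − 15.2 y = -2870.97
97.6 x + 88.2 y = -3427.69
Solving the 2×2 system: x ≈ -41.0, y ≈ 6.5 km.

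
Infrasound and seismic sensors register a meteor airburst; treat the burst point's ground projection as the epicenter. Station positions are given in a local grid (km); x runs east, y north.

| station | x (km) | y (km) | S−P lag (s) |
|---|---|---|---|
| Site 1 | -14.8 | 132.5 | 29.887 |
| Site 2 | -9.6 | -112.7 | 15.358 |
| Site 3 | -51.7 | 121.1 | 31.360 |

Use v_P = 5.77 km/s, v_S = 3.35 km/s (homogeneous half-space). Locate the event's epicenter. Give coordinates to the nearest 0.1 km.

x ≈ 106.5 km, y ≈ -73.1 km

Distance from S−P lag: d = Δt · v_P v_S / (v_P − v_S) = Δt · (5.77·3.35)/(5.77−3.35) ≈ 7.9874·Δt.
So d_Site 1 = 238.72, d_Site 2 = 122.67, d_Site 3 = 250.48 km.
Circle about each station: (x + 14.8)² + (y − 132.5)² = 238.72²; (x + 9.6)² + (y + 112.7)² = 122.67²; (x + 51.7)² + (y − 121.1)² = 250.48².
Subtracting the Site 1 equation from the Site 2 and Site 3 equations removes the quadratic terms:
10.4 x − 490.4 y = 36957.47
-73.8 x − 22.8 y = -6190.18
Solving the 2×2 system: x ≈ 106.5, y ≈ -73.1 km.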